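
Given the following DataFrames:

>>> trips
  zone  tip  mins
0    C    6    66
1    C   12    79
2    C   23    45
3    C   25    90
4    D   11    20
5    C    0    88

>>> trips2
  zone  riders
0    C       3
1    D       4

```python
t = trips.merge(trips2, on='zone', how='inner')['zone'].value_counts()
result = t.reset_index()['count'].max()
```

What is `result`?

5

merge on 'zone' (how='inner') → 6 rows:
  zone  tip  mins  riders
0    C    6    66       3
1    C   12    79       3
2    C   23    45       3
3    C   25    90       3
4    D   11    20       4
5    C    0    88       3
value_counts of zone:
zone
C    5
D    1
Name: count, dtype: int64
reset_index():
  zone  count
0    C      5
1    D      1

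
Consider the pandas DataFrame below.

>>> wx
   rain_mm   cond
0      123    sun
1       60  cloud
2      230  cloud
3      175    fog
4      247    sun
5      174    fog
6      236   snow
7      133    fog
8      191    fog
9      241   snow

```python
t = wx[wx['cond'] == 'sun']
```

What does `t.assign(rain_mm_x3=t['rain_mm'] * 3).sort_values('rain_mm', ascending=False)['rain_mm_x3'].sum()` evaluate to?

1110

filter rows where cond == 'sun':
   rain_mm cond
0      123  sun
4      247  sun
add column rain_mm_x3 = t['rain_mm'] * 3:
   rain_mm cond  rain_mm_x3
0      123  sun         369
4      247  sun         741
sort by rain_mm descending:
   rain_mm cond  rain_mm_x3
4      247  sun         741
0      123  sun         369
So sum() = 1110.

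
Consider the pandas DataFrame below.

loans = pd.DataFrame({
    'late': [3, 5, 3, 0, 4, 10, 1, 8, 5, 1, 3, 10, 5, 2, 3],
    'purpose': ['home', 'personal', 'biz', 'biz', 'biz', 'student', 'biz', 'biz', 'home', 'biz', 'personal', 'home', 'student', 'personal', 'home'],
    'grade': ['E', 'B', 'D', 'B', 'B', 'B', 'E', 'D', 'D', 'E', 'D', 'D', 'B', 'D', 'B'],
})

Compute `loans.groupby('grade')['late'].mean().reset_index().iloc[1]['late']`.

group by grade, mean of late:
grade
B    4.500000
D    5.166667
E    1.666667
Name: late, dtype: float64
reset_index():
  grade      late
0     B  4.500000
1     D  5.166667
2     E  1.666667
The value at position 1, column 'late' is 5.16666666667.

5.16666666667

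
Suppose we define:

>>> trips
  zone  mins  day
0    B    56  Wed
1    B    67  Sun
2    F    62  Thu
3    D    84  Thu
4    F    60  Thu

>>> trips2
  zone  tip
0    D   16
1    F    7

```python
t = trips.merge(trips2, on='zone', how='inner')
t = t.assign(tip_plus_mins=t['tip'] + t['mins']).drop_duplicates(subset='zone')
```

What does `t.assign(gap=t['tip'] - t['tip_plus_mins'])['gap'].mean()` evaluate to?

-73.0

merge on 'zone' (how='inner') → 3 rows:
  zone  mins  day  tip
0    F    62  Thu    7
1    D    84  Thu   16
2    F    60  Thu    7
add column tip_plus_mins = t['tip'] + t['mins']:
  zone  mins  day  tip  tip_plus_mins
0    F    62  Thu    7             69
1    D    84  Thu   16            100
2    F    60  Thu    7             67
drop duplicate zone (keep=first):
  zone  mins  day  tip  tip_plus_mins
0    F    62  Thu    7             69
1    D    84  Thu   16            100
add column gap = t['tip'] - t['tip_plus_mins']:
  zone  mins  day  tip  tip_plus_mins  gap
0    F    62  Thu    7             69  -62
1    D    84  Thu   16            100  -84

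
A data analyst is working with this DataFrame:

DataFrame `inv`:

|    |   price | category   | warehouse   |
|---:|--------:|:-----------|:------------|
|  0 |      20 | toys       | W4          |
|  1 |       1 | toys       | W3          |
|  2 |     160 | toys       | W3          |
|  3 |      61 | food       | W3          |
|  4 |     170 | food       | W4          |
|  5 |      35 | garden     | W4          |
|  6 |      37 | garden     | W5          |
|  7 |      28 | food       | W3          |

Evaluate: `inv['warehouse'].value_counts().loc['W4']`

value_counts of warehouse:
warehouse
W3    4
W4    3
W5    1
Name: count, dtype: int64

3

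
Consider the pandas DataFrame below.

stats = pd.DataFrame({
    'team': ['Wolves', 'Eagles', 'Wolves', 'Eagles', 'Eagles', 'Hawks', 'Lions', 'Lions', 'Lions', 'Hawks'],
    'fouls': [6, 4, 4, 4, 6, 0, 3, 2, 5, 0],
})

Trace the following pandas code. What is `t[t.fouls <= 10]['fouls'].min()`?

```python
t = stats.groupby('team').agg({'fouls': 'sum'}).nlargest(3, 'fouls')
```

group by team, sum of fouls:
        fouls
team         
Eagles     14
Hawks       0
Lions      10
Wolves     10
take 3 rows with largest fouls:
        fouls
team         
Eagles     14
Lions      10
Wolves     10
filter rows where fouls <= 10:
        fouls
team         
Lions      10
Wolves     10
min of column 'fouls' → 10

10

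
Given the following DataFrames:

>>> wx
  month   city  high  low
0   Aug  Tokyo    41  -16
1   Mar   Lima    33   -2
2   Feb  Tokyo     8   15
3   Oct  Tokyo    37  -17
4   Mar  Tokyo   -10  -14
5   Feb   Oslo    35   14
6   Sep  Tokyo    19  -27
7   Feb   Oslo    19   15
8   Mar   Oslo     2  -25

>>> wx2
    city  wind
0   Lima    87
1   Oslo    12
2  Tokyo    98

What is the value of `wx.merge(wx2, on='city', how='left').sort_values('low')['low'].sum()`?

merge on 'city' (how='left') → 9 rows:
  month   city  high  low  wind
0   Aug  Tokyo    41  -16    98
1   Mar   Lima    33   -2    87
2   Feb  Tokyo     8   15    98
3   Oct  Tokyo    37  -17    98
4   Mar  Tokyo   -10  -14    98
5   Feb   Oslo    35   14    12
6   Sep  Tokyo    19  -27    98
7   Feb   Oslo    19   15    12
8   Mar   Oslo     2  -25    12
sort by low:
  month   city  high  low  wind
6   Sep  Tokyo    19  -27    98
8   Mar   Oslo     2  -25    12
3   Oct  Tokyo    37  -17    98
0   Aug  Tokyo    41  -16    98
4   Mar  Tokyo   -10  -14    98
1   Mar   Lima    33   -2    87
5   Feb   Oslo    35   14    12
2   Feb  Tokyo     8   15    98
7   Feb   Oslo    19   15    12

-57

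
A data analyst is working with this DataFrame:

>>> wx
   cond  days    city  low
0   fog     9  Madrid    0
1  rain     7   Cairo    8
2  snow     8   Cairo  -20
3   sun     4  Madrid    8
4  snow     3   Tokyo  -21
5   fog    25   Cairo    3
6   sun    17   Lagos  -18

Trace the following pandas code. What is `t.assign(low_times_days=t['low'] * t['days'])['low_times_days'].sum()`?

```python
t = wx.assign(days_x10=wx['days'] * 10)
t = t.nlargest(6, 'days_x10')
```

add column days_x10 = wx['days'] * 10:
   cond  days    city  low  days_x10
0   fog     9  Madrid    0        90
1  rain     7   Cairo    8        70
2  snow     8   Cairo  -20        80
3   sun     4  Madrid    8        40
4  snow     3   Tokyo  -21        30
5   fog    25   Cairo    3       250
6   sun    17   Lagos  -18       170
take 6 rows with largest days_x10:
   cond  days    city  low  days_x10
5   fog    25   Cairo    3       250
6   sun    17   Lagos  -18       170
0   fog     9  Madrid    0        90
2  snow     8   Cairo  -20        80
1  rain     7   Cairo    8        70
3   sun     4  Madrid    8        40
add column low_times_days = t['low'] * t['days']:
   cond  days    city  low  days_x10  low_times_days
5   fog    25   Cairo    3       250              75
6   sun    17   Lagos  -18       170            -306
0   fog     9  Madrid    0        90               0
2  snow     8   Cairo  -20        80            -160
1  rain     7   Cairo    8        70              56
3   sun     4  Madrid    8        40              32

-303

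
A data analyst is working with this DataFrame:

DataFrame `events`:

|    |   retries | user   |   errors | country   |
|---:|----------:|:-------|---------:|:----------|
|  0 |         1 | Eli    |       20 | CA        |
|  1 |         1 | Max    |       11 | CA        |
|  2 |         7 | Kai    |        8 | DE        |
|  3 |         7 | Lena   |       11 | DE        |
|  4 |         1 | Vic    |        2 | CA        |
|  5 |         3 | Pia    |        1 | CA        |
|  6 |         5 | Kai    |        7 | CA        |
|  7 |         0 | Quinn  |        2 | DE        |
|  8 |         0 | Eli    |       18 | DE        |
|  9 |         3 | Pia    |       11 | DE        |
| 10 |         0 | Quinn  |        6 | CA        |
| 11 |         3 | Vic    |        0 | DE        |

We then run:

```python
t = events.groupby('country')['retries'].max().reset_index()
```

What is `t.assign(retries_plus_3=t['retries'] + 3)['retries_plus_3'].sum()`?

18

group by country, max of retries:
country
CA    5
DE    7
Name: retries, dtype: int64
reset_index():
  country  retries
0      CA        5
1      DE        7
add column retries_plus_3 = t['retries'] + 3:
  country  retries  retries_plus_3
0      CA        5               8
1      DE        7              10
The sum of column 'retries_plus_3' is 18.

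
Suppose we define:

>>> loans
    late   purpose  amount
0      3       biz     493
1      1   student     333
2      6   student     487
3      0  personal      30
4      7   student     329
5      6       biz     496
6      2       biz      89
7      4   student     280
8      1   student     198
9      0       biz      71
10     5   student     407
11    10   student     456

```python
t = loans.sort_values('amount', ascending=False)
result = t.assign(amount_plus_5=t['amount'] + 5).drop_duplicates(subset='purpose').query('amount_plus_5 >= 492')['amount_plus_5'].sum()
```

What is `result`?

sort by amount descending:
    late   purpose  amount
5      6       biz     496
0      3       biz     493
2      6   student     487
11    10   student     456
10     5   student     407
1      1   student     333
4      7   student     329
7      4   student     280
8      1   student     198
6      2       biz      89
9      0       biz      71
3      0  personal      30
add column amount_plus_5 = t['amount'] + 5:
    late   purpose  amount  amount_plus_5
5      6       biz     496            501
0      3       biz     493            498
2      6   student     487            492
11    10   student     456            461
10     5   student     407            412
1      1   student     333            338
4      7   student     329            334
7      4   student     280            285
8      1   student     198            203
6      2       biz      89             94
9      0       biz      71             76
3      0  personal      30             35
drop duplicate purpose (keep=first):
   late   purpose  amount  amount_plus_5
5     6       biz     496            501
2     6   student     487            492
3     0  personal      30             35
filter rows where amount_plus_5 >= 492:
   late  purpose  amount  amount_plus_5
5     6      biz     496            501
2     6  student     487            492
Then the sum of column 'amount_plus_5': 993

993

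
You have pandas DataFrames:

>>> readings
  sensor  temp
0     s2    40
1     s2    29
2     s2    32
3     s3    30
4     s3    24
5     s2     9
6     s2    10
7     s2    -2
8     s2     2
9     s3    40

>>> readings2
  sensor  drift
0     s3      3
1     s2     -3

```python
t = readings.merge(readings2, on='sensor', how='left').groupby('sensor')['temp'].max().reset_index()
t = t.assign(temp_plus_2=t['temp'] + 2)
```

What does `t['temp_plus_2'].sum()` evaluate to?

84

merge on 'sensor' (how='left') → 10 rows:
  sensor  temp  drift
0     s2    40     -3
1     s2    29     -3
2     s2    32     -3
3     s3    30      3
4     s3    24      3
5     s2     9     -3
6     s2    10     -3
7     s2    -2     -3
8     s2     2     -3
9     s3    40      3
group by sensor, max of temp:
sensor
s2    40
s3    40
Name: temp, dtype: int64
reset_index():
  sensor  temp
0     s2    40
1     s3    40
add column temp_plus_2 = t['temp'] + 2:
  sensor  temp  temp_plus_2
0     s2    40           42
1     s3    40           42
So sum() = 84.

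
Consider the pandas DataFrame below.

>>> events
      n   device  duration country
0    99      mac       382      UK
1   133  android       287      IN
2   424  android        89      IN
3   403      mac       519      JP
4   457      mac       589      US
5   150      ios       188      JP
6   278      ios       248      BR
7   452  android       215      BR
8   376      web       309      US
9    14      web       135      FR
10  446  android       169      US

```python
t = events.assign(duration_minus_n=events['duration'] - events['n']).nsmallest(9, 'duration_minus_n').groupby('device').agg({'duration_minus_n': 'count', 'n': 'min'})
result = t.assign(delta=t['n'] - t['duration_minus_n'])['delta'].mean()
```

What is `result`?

245.5

add column duration_minus_n = events['duration'] - events['n']:
      n   device  duration country  duration_minus_n
0    99      mac       382      UK               283
1   133  android       287      IN               154
2   424  android        89      IN              -335
3   403      mac       519      JP               116
4   457      mac       589      US               132
5   150      ios       188      JP                38
6   278      ios       248      BR               -30
7   452  android       215      BR              -237
8   376      web       309      US               -67
9    14      web       135      FR               121
10  446  android       169      US              -277
take 9 rows with smallest duration_minus_n:
      n   device  duration country  duration_minus_n
2   424  android        89      IN              -335
10  446  android       169      US              -277
7   452  android       215      BR              -237
8   376      web       309      US               -67
6   278      ios       248      BR               -30
5   150      ios       188      JP                38
3   403      mac       519      JP               116
9    14      web       135      FR               121
4   457      mac       589      US               132
group by device: count(duration_minus_n), min(n):
         duration_minus_n    n
device                        
android                 3  424
ios                     2  150
mac                     2  403
web                     2   14
add column delta = t['n'] - t['duration_minus_n']:
         duration_minus_n    n  delta
device                               
android                 3  424    421
ios                     2  150    148
mac                     2  403    401
web                     2   14     12
Finally, mean of column 'delta' = 245.5.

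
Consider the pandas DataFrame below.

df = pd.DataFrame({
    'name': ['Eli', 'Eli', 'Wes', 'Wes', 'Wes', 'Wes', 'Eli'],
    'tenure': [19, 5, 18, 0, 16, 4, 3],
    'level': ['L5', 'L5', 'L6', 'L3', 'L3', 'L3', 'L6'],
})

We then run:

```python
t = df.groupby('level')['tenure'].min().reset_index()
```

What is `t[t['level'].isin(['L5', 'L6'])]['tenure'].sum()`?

group by level, min of tenure:
level
L3    0
L5    5
L6    3
Name: tenure, dtype: int64
reset_index():
  level  tenure
0    L3       0
1    L5       5
2    L6       3
filter rows where level in ['L5', 'L6']:
  level  tenure
1    L5       5
2    L6       3
sum of column 'tenure' → 8

8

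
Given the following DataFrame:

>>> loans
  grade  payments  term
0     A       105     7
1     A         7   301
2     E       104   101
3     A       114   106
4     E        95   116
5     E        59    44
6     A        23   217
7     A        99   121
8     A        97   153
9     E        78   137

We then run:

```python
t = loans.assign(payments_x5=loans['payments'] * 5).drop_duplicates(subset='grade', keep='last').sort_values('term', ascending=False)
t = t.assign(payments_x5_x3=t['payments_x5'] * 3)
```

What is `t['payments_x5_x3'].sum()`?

2625

add column payments_x5 = loans['payments'] * 5:
  grade  payments  term  payments_x5
0     A       105     7          525
1     A         7   301           35
2     E       104   101          520
3     A       114   106          570
4     E        95   116          475
5     E        59    44          295
6     A        23   217          115
7     A        99   121          495
8     A        97   153          485
9     E        78   137          390
drop duplicate grade (keep=last):
  grade  payments  term  payments_x5
8     A        97   153          485
9     E        78   137          390
sort by term descending:
  grade  payments  term  payments_x5
8     A        97   153          485
9     E        78   137          390
add column payments_x5_x3 = t['payments_x5'] * 3:
  grade  payments  term  payments_x5  payments_x5_x3
8     A        97   153          485            1455
9     E        78   137          390            1170
Then the sum of column 'payments_x5_x3': 2625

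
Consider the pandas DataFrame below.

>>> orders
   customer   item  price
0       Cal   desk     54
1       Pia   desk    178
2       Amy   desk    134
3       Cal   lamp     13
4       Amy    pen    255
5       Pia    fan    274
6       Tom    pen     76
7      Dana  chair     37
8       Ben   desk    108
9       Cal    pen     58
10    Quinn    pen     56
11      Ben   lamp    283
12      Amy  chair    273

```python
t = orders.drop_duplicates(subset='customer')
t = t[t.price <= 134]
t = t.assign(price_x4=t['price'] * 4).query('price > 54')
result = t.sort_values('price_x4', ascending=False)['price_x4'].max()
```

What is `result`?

536

drop duplicate customer (keep=first):
   customer   item  price
0       Cal   desk     54
1       Pia   desk    178
2       Amy   desk    134
6       Tom    pen     76
7      Dana  chair     37
8       Ben   desk    108
10    Quinn    pen     56
filter rows where price <= 134:
   customer   item  price
0       Cal   desk     54
2       Amy   desk    134
6       Tom    pen     76
7      Dana  chair     37
8       Ben   desk    108
10    Quinn    pen     56
add column price_x4 = t['price'] * 4:
   customer   item  price  price_x4
0       Cal   desk     54       216
2       Amy   desk    134       536
6       Tom    pen     76       304
7      Dana  chair     37       148
8       Ben   desk    108       432
10    Quinn    pen     56       224
filter rows where price > 54:
   customer  item  price  price_x4
2       Amy  desk    134       536
6       Tom   pen     76       304
8       Ben  desk    108       432
10    Quinn   pen     56       224
sort by price_x4 descending:
   customer  item  price  price_x4
2       Amy  desk    134       536
8       Ben  desk    108       432
6       Tom   pen     76       304
10    Quinn   pen     56       224
max of column 'price_x4' → 536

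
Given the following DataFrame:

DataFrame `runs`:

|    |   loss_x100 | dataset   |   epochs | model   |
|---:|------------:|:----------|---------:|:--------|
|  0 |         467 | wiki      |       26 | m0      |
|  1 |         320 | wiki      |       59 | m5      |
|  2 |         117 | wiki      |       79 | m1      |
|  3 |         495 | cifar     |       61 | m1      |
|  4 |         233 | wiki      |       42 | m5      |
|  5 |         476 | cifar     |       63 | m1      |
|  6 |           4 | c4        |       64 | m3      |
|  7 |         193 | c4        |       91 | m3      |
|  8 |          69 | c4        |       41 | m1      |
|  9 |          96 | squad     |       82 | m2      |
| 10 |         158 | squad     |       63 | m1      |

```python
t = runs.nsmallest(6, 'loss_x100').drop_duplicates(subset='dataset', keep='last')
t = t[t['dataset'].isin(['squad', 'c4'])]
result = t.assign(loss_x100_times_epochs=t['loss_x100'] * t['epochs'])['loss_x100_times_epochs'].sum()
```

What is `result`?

take 6 rows with smallest loss_x100:
    loss_x100 dataset  epochs model
6           4      c4      64    m3
8          69      c4      41    m1
9          96   squad      82    m2
2         117    wiki      79    m1
10        158   squad      63    m1
7         193      c4      91    m3
drop duplicate dataset (keep=last):
    loss_x100 dataset  epochs model
2         117    wiki      79    m1
10        158   squad      63    m1
7         193      c4      91    m3
filter rows where dataset in ['squad', 'c4']:
    loss_x100 dataset  epochs model
10        158   squad      63    m1
7         193      c4      91    m3
add column loss_x100_times_epochs = t['loss_x100'] * t['epochs']:
    loss_x100 dataset  epochs model  loss_x100_times_epochs
10        158   squad      63    m1                    9954
7         193      c4      91    m3                   17563
Hence 27517.

27517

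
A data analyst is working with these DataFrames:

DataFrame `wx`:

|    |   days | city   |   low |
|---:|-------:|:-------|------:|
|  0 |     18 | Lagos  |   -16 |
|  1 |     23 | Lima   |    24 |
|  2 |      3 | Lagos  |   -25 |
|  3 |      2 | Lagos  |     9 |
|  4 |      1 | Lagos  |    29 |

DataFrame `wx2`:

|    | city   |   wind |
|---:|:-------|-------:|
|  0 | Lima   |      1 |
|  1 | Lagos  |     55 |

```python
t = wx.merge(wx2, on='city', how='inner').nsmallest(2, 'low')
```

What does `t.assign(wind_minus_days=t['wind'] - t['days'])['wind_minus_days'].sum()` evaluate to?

89

merge on 'city' (how='inner') → 5 rows:
   days   city  low  wind
0    18  Lagos  -16    55
1    23   Lima   24     1
2     3  Lagos  -25    55
3     2  Lagos    9    55
4     1  Lagos   29    55
take 2 rows with smallest low:
   days   city  low  wind
2     3  Lagos  -25    55
0    18  Lagos  -16    55
add column wind_minus_days = t['wind'] - t['days']:
   days   city  low  wind  wind_minus_days
2     3  Lagos  -25    55               52
0    18  Lagos  -16    55               37
sum of column 'wind_minus_days' → 89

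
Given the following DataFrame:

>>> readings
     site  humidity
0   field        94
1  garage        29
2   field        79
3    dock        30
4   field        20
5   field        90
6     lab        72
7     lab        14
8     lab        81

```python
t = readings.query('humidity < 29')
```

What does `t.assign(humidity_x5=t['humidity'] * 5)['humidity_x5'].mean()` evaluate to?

filter rows where humidity < 29:
    site  humidity
4  field        20
7    lab        14
add column humidity_x5 = t['humidity'] * 5:
    site  humidity  humidity_x5
4  field        20          100
7    lab        14           70

85.0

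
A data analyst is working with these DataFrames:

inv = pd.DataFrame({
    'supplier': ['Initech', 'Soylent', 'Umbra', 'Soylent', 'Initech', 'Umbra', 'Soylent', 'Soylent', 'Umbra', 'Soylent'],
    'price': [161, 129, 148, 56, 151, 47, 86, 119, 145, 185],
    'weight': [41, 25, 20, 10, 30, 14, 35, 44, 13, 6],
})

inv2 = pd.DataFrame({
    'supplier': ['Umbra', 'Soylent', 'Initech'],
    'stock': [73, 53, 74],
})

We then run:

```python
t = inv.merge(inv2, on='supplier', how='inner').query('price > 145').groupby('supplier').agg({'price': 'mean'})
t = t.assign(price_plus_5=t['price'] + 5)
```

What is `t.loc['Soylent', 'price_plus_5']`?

190.0

merge on 'supplier' (how='inner') → 10 rows:
  supplier  price  weight  stock
0  Initech    161      41     74
1  Soylent    129      25     53
2    Umbra    148      20     73
3  Soylent     56      10     53
4  Initech    151      30     74
5    Umbra     47      14     73
6  Soylent     86      35     53
7  Soylent    119      44     53
8    Umbra    145      13     73
9  Soylent    185       6     53
filter rows where price > 145:
  supplier  price  weight  stock
0  Initech    161      41     74
2    Umbra    148      20     73
4  Initech    151      30     74
9  Soylent    185       6     53
group by supplier, mean of price:
          price
supplier       
Initech   156.0
Soylent   185.0
Umbra     148.0
add column price_plus_5 = t['price'] + 5:
          price  price_plus_5
supplier                     
Initech   156.0         161.0
Soylent   185.0         190.0
Umbra     148.0         153.0
Hence 190.0.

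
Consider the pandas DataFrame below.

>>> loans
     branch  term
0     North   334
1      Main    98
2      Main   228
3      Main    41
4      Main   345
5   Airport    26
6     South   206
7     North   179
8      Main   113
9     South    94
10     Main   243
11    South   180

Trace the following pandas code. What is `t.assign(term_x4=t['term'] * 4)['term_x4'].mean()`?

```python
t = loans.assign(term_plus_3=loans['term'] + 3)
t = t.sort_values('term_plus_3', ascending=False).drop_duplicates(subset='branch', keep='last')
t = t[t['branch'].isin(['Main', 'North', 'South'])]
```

418.666666667

add column term_plus_3 = loans['term'] + 3:
     branch  term  term_plus_3
0     North   334          337
1      Main    98          101
2      Main   228          231
3      Main    41           44
4      Main   345          348
5   Airport    26           29
6     South   206          209
7     North   179          182
8      Main   113          116
9     South    94           97
10     Main   243          246
11    South   180          183
sort by term_plus_3 descending:
     branch  term  term_plus_3
4      Main   345          348
0     North   334          337
10     Main   243          246
2      Main   228          231
6     South   206          209
11    South   180          183
7     North   179          182
8      Main   113          116
1      Main    98          101
9     South    94           97
3      Main    41           44
5   Airport    26           29
drop duplicate branch (keep=last):
    branch  term  term_plus_3
7    North   179          182
9    South    94           97
3     Main    41           44
5  Airport    26           29
filter rows where branch in ['Main', 'North', 'South']:
  branch  term  term_plus_3
7  North   179          182
9  South    94           97
3   Main    41           44
add column term_x4 = t['term'] * 4:
  branch  term  term_plus_3  term_x4
7  North   179          182      716
9  South    94           97      376
3   Main    41           44      164
The mean of column 'term_x4' is 418.666666667.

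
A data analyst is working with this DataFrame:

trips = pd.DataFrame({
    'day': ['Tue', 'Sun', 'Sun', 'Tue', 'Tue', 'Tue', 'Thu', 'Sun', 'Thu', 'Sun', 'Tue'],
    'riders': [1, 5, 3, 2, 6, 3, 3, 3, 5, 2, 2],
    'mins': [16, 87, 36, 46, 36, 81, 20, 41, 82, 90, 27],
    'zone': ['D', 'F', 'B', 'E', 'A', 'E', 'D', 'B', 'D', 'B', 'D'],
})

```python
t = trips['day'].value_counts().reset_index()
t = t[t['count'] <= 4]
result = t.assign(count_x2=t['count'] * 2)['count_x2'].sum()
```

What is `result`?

12

value_counts of day:
day
Tue    5
Sun    4
Thu    2
Name: count, dtype: int64
reset_index():
   day  count
0  Tue      5
1  Sun      4
2  Thu      2
filter rows where count <= 4:
   day  count
1  Sun      4
2  Thu      2
add column count_x2 = t['count'] * 2:
   day  count  count_x2
1  Sun      4         8
2  Thu      2         4
So sum() = 12.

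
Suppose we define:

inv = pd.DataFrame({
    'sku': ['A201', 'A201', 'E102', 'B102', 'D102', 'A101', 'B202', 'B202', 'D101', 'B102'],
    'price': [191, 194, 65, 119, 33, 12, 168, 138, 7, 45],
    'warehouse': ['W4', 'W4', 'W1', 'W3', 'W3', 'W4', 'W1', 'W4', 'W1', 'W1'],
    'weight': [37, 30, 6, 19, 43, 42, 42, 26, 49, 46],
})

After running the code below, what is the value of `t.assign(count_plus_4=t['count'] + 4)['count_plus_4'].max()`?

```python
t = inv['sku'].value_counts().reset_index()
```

value_counts of sku:
sku
A201    2
B102    2
B202    2
E102    1
D102    1
A101    1
D101    1
Name: count, dtype: int64
reset_index():
    sku  count
0  A201      2
1  B102      2
2  B202      2
3  E102      1
4  D102      1
5  A101      1
6  D101      1
add column count_plus_4 = t['count'] + 4:
    sku  count  count_plus_4
0  A201      2             6
1  B102      2             6
2  B202      2             6
3  E102      1             5
4  D102      1             5
5  A101      1             5
6  D101      1             5

6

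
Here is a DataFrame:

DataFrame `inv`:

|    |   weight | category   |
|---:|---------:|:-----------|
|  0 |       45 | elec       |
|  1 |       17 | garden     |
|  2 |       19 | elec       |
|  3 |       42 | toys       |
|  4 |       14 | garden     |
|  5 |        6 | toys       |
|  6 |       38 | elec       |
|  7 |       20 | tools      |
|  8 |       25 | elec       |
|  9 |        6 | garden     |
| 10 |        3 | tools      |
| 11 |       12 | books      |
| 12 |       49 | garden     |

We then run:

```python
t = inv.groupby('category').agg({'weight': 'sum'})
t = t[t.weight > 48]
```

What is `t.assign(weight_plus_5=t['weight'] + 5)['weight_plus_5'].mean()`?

111.5

group by category, sum of weight:
          weight
category        
books         12
elec         127
garden        86
tools         23
toys          48
filter rows where weight > 48:
          weight
category        
elec         127
garden        86
add column weight_plus_5 = t['weight'] + 5:
          weight  weight_plus_5
category                       
elec         127            132
garden        86             91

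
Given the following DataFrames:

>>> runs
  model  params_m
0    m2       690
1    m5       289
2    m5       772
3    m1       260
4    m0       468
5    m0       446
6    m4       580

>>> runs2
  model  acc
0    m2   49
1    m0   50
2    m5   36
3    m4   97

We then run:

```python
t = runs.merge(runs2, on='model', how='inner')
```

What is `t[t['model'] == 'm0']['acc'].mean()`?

merge on 'model' (how='inner') → 6 rows:
  model  params_m  acc
0    m2       690   49
1    m5       289   36
2    m5       772   36
3    m0       468   50
4    m0       446   50
5    m4       580   97
filter rows where model == 'm0':
  model  params_m  acc
3    m0       468   50
4    m0       446   50

50.0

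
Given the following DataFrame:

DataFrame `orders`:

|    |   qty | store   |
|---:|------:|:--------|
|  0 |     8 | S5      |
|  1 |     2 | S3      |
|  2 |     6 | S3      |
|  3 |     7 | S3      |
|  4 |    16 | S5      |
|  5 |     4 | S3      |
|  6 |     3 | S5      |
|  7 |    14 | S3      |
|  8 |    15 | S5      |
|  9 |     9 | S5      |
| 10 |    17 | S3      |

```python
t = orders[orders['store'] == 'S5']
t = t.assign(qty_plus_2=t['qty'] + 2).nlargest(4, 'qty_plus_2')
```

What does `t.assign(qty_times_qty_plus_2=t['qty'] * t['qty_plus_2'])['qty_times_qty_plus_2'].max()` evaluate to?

288

filter rows where store == 'S5':
   qty store
0    8    S5
4   16    S5
6    3    S5
8   15    S5
9    9    S5
add column qty_plus_2 = t['qty'] + 2:
   qty store  qty_plus_2
0    8    S5          10
4   16    S5          18
6    3    S5           5
8   15    S5          17
9    9    S5          11
take 4 rows with largest qty_plus_2:
   qty store  qty_plus_2
4   16    S5          18
8   15    S5          17
9    9    S5          11
0    8    S5          10
add column qty_times_qty_plus_2 = t['qty'] * t['qty_plus_2']:
   qty store  qty_plus_2  qty_times_qty_plus_2
4   16    S5          18                   288
8   15    S5          17                   255
9    9    S5          11                    99
0    8    S5          10                    80
The max of column 'qty_times_qty_plus_2' is 288.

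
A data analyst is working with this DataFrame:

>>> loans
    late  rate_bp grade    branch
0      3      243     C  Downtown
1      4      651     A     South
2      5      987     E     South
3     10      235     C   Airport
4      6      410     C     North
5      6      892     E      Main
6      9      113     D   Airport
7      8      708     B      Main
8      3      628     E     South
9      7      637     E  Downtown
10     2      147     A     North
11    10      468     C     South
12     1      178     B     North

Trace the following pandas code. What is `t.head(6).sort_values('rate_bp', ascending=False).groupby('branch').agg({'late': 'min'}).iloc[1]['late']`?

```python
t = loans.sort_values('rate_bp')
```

3

sort by rate_bp:
    late  rate_bp grade    branch
6      9      113     D   Airport
10     2      147     A     North
12     1      178     B     North
3     10      235     C   Airport
0      3      243     C  Downtown
4      6      410     C     North
11    10      468     C     South
8      3      628     E     South
9      7      637     E  Downtown
1      4      651     A     South
7      8      708     B      Main
5      6      892     E      Main
2      5      987     E     South
take first 6 rows:
    late  rate_bp grade    branch
6      9      113     D   Airport
10     2      147     A     North
12     1      178     B     North
3     10      235     C   Airport
0      3      243     C  Downtown
4      6      410     C     North
sort by rate_bp descending:
    late  rate_bp grade    branch
4      6      410     C     North
0      3      243     C  Downtown
3     10      235     C   Airport
12     1      178     B     North
10     2      147     A     North
6      9      113     D   Airport
group by branch, min of late:
          late
branch        
Airport      9
Downtown     3
North        1
Taking the value at position 1, column 'late' gives 3.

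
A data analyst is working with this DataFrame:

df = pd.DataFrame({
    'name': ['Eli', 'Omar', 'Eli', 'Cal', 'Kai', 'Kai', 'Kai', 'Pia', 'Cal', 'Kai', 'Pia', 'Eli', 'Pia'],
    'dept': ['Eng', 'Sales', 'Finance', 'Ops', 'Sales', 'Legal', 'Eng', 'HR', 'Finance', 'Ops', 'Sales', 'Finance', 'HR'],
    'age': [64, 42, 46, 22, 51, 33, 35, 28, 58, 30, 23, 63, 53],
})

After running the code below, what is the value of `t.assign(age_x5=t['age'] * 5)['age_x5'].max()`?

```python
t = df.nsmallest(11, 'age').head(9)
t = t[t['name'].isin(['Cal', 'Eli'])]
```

230

take 11 rows with smallest age:
    name     dept  age
3    Cal      Ops   22
10   Pia    Sales   23
7    Pia       HR   28
9    Kai      Ops   30
5    Kai    Legal   33
6    Kai      Eng   35
1   Omar    Sales   42
2    Eli  Finance   46
4    Kai    Sales   51
12   Pia       HR   53
8    Cal  Finance   58
take first 9 rows:
    name     dept  age
3    Cal      Ops   22
10   Pia    Sales   23
7    Pia       HR   28
9    Kai      Ops   30
5    Kai    Legal   33
6    Kai      Eng   35
1   Omar    Sales   42
2    Eli  Finance   46
4    Kai    Sales   51
filter rows where name in ['Cal', 'Eli']:
  name     dept  age
3  Cal      Ops   22
2  Eli  Finance   46
add column age_x5 = t['age'] * 5:
  name     dept  age  age_x5
3  Cal      Ops   22     110
2  Eli  Finance   46     230
Finally, max of column 'age_x5' = 230.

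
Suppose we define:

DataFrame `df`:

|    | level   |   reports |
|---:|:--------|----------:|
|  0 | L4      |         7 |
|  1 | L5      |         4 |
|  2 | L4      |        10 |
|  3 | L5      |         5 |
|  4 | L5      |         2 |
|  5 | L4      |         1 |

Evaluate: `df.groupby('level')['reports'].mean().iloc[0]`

group by level, mean of reports:
level
L4    6.000000
L5    3.666667
Name: reports, dtype: float64
The value at position 0 is 6.0.

6.0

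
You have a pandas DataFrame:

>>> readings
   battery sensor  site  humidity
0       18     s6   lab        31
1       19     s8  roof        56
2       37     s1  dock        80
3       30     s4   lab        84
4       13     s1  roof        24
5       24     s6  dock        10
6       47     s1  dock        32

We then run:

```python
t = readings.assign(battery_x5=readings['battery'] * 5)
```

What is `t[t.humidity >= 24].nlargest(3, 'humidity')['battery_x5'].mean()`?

add column battery_x5 = readings['battery'] * 5:
   battery sensor  site  humidity  battery_x5
0       18     s6   lab        31          90
1       19     s8  roof        56          95
2       37     s1  dock        80         185
3       30     s4   lab        84         150
4       13     s1  roof        24          65
5       24     s6  dock        10         120
6       47     s1  dock        32         235
filter rows where humidity >= 24:
   battery sensor  site  humidity  battery_x5
0       18     s6   lab        31          90
1       19     s8  roof        56          95
2       37     s1  dock        80         185
3       30     s4   lab        84         150
4       13     s1  roof        24          65
6       47     s1  dock        32         235
take 3 rows with largest humidity:
   battery sensor  site  humidity  battery_x5
3       30     s4   lab        84         150
2       37     s1  dock        80         185
1       19     s8  roof        56          95
The mean of column 'battery_x5' is 143.333333333.

143.333333333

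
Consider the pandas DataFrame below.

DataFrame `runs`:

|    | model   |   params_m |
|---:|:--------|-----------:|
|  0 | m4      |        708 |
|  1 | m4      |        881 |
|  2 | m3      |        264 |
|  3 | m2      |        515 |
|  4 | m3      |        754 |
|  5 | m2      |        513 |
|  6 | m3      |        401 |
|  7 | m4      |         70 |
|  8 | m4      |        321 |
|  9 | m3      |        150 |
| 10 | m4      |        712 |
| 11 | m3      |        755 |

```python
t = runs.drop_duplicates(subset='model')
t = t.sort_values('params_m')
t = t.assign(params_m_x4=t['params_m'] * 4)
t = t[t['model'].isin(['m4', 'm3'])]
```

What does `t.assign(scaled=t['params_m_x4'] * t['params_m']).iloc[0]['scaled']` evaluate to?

278784

drop duplicate model (keep=first):
  model  params_m
0    m4       708
2    m3       264
3    m2       515
sort by params_m:
  model  params_m
2    m3       264
3    m2       515
0    m4       708
add column params_m_x4 = t['params_m'] * 4:
  model  params_m  params_m_x4
2    m3       264         1056
3    m2       515         2060
0    m4       708         2832
filter rows where model in ['m4', 'm3']:
  model  params_m  params_m_x4
2    m3       264         1056
0    m4       708         2832
add column scaled = t['params_m_x4'] * t['params_m']:
  model  params_m  params_m_x4   scaled
2    m3       264         1056   278784
0    m4       708         2832  2005056
The value at position 0, column 'scaled' is 278784.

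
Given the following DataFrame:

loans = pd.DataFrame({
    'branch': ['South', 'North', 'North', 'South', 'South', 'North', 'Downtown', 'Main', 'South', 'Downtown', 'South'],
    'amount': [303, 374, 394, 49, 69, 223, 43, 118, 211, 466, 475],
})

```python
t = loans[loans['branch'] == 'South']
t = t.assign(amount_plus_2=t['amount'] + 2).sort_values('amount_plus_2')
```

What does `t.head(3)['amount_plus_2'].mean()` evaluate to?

filter rows where branch == 'South':
   branch  amount
0   South     303
3   South      49
4   South      69
8   South     211
10  South     475
add column amount_plus_2 = t['amount'] + 2:
   branch  amount  amount_plus_2
0   South     303            305
3   South      49             51
4   South      69             71
8   South     211            213
10  South     475            477
sort by amount_plus_2:
   branch  amount  amount_plus_2
3   South      49             51
4   South      69             71
8   South     211            213
0   South     303            305
10  South     475            477
take first 3 rows:
  branch  amount  amount_plus_2
3  South      49             51
4  South      69             71
8  South     211            213

111.666666667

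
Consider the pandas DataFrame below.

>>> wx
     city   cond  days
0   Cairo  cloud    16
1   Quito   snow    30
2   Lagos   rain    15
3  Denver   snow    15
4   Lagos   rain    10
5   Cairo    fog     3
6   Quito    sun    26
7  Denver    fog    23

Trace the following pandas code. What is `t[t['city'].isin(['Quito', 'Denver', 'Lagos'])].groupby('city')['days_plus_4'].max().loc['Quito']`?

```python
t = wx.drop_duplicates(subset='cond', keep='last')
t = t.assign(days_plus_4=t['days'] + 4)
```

30

drop duplicate cond (keep=last):
     city   cond  days
0   Cairo  cloud    16
3  Denver   snow    15
4   Lagos   rain    10
6   Quito    sun    26
7  Denver    fog    23
add column days_plus_4 = t['days'] + 4:
     city   cond  days  days_plus_4
0   Cairo  cloud    16           20
3  Denver   snow    15           19
4   Lagos   rain    10           14
6   Quito    sun    26           30
7  Denver    fog    23           27
filter rows where city in ['Quito', 'Denver', 'Lagos']:
     city  cond  days  days_plus_4
3  Denver  snow    15           19
4   Lagos  rain    10           14
6   Quito   sun    26           30
7  Denver   fog    23           27
group by city, max of days_plus_4:
city
Denver    27
Lagos     14
Quito     30
Name: days_plus_4, dtype: int64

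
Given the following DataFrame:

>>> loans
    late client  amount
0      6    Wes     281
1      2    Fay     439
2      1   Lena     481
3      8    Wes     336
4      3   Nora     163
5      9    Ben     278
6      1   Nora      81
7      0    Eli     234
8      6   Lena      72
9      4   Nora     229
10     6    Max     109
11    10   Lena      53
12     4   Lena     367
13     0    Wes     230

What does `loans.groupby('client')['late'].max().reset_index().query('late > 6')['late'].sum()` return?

27

group by client, max of late:
client
Ben      9
Eli      0
Fay      2
Lena    10
Max      6
Nora     4
Wes      8
Name: late, dtype: int64
reset_index():
  client  late
0    Ben     9
1    Eli     0
2    Fay     2
3   Lena    10
4    Max     6
5   Nora     4
6    Wes     8
filter rows where late > 6:
  client  late
0    Ben     9
3   Lena    10
6    Wes     8
Finally, sum of column 'late' = 27.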